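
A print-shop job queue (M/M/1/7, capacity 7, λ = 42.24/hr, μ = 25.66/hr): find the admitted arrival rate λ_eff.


ρ = 1.6461; P_K = (1−ρ)ρ^7/(1−ρ^8) = 0.399936
λ_eff = λ(1 − P_K) = 42.24·(1 − 0.399936) = 42.24·0.600064 = 25.3467 /hr

Final: 25.3467 /hr


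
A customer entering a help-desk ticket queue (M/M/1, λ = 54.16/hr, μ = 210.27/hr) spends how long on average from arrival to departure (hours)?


W = 1/(μ−λ) = 1/(210.27 − 54.16) = 1/156.11 = 0.006406 hr

Final: 0.006406 hr


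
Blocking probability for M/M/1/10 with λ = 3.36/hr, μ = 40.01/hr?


ρ = λ/μ = 3.36/40.01 = 0.08398
P_K = (1−ρ)ρ^K/(1−ρ^(K+1)) = (0.9160·1.745e-11)/(1 − 1.465e-12)
= 1.598e-11/1.000000 = 1.598e-11

Final: 1.598e-11


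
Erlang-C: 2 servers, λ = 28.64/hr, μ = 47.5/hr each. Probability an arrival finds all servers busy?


a = λ/μ = 0.6029; ρ = a/2 = 0.3015
P₀ = 0.536720 (from M/M/c formula)
C(c,a) = [a^c/(c!(1−ρ))]·P₀ = [0.36355/(2·0.6985)]·0.536720
= 0.26022·0.536720 = 0.139667

Final: 0.139667


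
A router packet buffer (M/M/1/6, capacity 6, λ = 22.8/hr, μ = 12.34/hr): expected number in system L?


ρ = 22.8/12.34 = 1.8476
L = ρ[1 − (K+1)ρ^K + Kρ^(K+1)] / [(1−ρ)(1−ρ^(K+1))]
Numerator: 1.8476·(1 − 7·39.784887 + 6·73.508542) = 302.196168
Denominator: (-0.8476)·(-72.508542) = 61.461860
L = 302.196168/61.461860 = 4.9168

Final: 4.9168


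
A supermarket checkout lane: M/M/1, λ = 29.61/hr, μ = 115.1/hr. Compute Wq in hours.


ρ = 29.61/115.1 = 0.2573
Wq = ρ/(μ−λ) = 0.2573/(115.1 − 29.61) = 0.2573/85.49 = 0.003009 hr

Final: 0.003009 hr


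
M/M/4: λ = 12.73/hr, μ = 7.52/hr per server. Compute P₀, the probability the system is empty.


a = λ/μ = 12.73/7.52 = 1.6928; ρ = a/c = 0.4232
Σ_{k=0}^{3} a^k/k! (terms k=0..3) = 1.00000 + 1.69282 + 1.43282 + 0.80850 = 4.93414
Tail: a^4/(4!(1−ρ)) = 8.21187/(24·0.5768) = 0.59321
P₀ = 1/(4.93414 + 0.59321) = 1/5.52735 = 0.180919

Final: 0.180919


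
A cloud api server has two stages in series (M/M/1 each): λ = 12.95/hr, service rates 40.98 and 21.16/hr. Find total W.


Each node sees arrival rate λ = 12.95/hr (tandem ⇒ throughput preserved).
W₁ = 1/(μ₁−λ) = 1/(40.98−12.95) = 0.03568 hr
W₂ = 1/(μ₂−λ) = 1/(21.16−12.95) = 0.12180 hr
W_total = W₁ + W₂ = 0.03568 + 0.12180 = 0.15748 hr

Final: 0.15748 hr


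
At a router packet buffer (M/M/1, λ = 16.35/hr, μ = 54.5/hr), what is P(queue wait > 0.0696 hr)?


ρ = 16.35/54.5 = 0.3000
P(Wq > t) = ρ·e^{−(μ−λ)t} = 0.3000·e^{−2.6552}
= 0.3000·0.070282 = 0.021085

Final: 0.021085


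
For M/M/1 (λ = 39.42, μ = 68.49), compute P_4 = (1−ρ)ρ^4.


ρ = 39.42/68.49 = 0.5756
P_n = (1−ρ)·ρ^n = (1 − 0.5756)·0.5756^4 = 0.4244·0.109738 = 0.046577

Final: 0.046577


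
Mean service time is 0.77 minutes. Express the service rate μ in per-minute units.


μ = 1/(service time) in consistent units.
1 minute = 1 min, so μ = 1/0.77 = 1.2987 per minute

Final: 1.2987 /min


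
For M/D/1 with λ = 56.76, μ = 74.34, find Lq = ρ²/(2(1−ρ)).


ρ = 56.76/74.34 = 0.7635
M/D/1: Lq = ρ²/(2(1−ρ)) = 0.5830/(2·0.2365) = 1.23257

Final: 1.23257


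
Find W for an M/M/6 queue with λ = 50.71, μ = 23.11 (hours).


a = 2.1943; ρ = 0.3657; P₀ = 0.111149
Lq = P₀·a^c·ρ/(c!(1−ρ)²) = 0.01566
Wq = Lq/λ = 0.01566/50.71 = 0.0003089 hr
W = Wq + 1/μ = 0.0003089 + 0.04327 = 0.04358 hr

Final: 0.04358 hr


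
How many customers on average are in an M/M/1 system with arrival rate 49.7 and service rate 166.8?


ρ = λ/μ = 49.7/166.8 = 0.2980
L = ρ/(1−ρ) = 0.2980/(1 − 0.2980) = 0.2980/0.7020 = 0.4244

Final: 0.4244


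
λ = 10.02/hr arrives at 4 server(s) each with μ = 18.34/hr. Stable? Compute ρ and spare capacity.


Total capacity cμ = 4·18.34 = 73.36/hr
ρ = λ/(cμ) = 10.02/73.36 = 0.1366
Stable ⇔ ρ < 1: YES
Spare capacity = cμ − λ = 73.36 − 10.02 = 63.34/hr

Final: ρ = 0.1366; stable; margin = 63.34/hr


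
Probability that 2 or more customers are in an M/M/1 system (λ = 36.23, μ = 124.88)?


ρ = 36.23/124.88 = 0.2901
P(N ≥ n) = ρ^n = 0.2901^2 = 0.084169

Final: 0.084169


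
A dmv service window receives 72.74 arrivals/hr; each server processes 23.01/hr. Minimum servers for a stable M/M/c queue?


Stability requires cμ > λ ⇔ c > λ/μ.
λ/μ = 72.74/23.01 = 3.1612
Minimum integer c = ⌊3.1612⌋ + 1 = 4
Check: 4·23.01 = 92.04 > 72.74, while 3·23.01 = 69.03 ≤ 72.74

Final: 4 servers


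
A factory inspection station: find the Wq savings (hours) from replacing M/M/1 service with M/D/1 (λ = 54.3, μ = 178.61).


ρ = 54.3/178.61 = 0.3040
Wq(M/M/1) = ρ/(μ−λ) = 0.3040/124.31 = 0.002446 hr
Wq(M/D/1) = ρ/(2(μ−λ)) = 0.001223 hr
Savings = 0.002446 − 0.001223 = 0.001223 hr

Final: 0.001223 hr


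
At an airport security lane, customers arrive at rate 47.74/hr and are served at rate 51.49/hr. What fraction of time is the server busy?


ρ = λ/μ = 47.74/51.49 = 0.9272

Final: 0.9272


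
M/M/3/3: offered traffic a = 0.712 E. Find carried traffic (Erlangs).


B(3,0.712) = 0.029698 (Erlang-B)
Carried load = a(1 − B) = 0.712·(1 − 0.029698) = 0.712·0.970302 = 0.6909 E

Final: 0.6909 Erlangs


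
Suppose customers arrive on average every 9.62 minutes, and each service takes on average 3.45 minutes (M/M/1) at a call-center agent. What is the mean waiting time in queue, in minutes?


λ = 60/9.62 = 6.2370 /hr
μ = 60/3.45 = 17.3913 /hr
ρ = λ/μ = 6.2370/17.3913 = 0.3586
Wq = ρ/(μ−λ) = 0.3586/(17.3913−6.2370) = 0.03215 hr
In minutes: 0.03215·60 = 1.929 min

Final: 1.929 min


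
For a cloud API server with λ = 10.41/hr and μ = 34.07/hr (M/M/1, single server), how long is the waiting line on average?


ρ = 10.41/34.07 = 0.3055
Lq = ρ²/(1−ρ) = 0.09336/0.6945 = 0.1344

Final: 0.1344


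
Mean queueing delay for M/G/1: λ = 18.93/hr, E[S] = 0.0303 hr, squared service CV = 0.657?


ρ = λ·E[S] = 18.93·0.0303 = 0.5736
E[S²] = E[S]²(1+C_s²) = 0.0303²·(1+0.657) = 0.001521
Wq = λ·E[S²]/(2(1−ρ)) = 18.93·0.001521/(2·0.4264) = 0.03377 hr

Final: 0.03377 hr


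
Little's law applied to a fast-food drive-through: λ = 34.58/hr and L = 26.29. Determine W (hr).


W = L/λ = 26.29/34.58 = 0.7603 hr

Final: 0.7603 hr


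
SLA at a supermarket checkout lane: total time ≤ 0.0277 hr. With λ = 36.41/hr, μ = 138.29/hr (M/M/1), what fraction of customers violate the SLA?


W ~ Exponential(μ−λ) for M/M/1.
μ − λ = 138.29 − 36.41 = 101.8800
P(W > t) = e^{−(μ−λ)t} = e^{−2.8221} = 0.059482

Final: 0.059482


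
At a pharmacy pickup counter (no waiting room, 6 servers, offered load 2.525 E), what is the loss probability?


B(c,a) = (a^c/c!) / Σ_{k=0}^{c} a^k/k!
a^6/6! = 0.359945
Σ terms (k=0..6): 1.00000 + 2.52500 + 3.18781 + 2.68308 + 1.69369 + 0.85531 + 0.35994 = 12.304838
B = 0.359945/12.304838 = 0.029252

Final: 0.029252


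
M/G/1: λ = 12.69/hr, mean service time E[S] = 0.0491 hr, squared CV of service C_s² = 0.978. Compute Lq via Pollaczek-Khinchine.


ρ = λ·E[S] = 12.69·0.0491 = 0.6231
Lq = ρ²(1+C_s²)/(2(1−ρ)) = 0.3882·(1+0.978)/(2·0.3769)
= 0.3882·1.9780/0.7538 = 1.01867

Final: 1.01867


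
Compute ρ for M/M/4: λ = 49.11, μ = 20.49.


ρ = λ/(cμ) = 49.11/(4·20.49) = 49.11/81.96 = 0.5992

Final: 0.5992


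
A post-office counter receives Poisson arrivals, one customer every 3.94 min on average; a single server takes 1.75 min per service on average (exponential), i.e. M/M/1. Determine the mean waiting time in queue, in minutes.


λ = 60/3.94 = 15.2284 /hr
μ = 60/1.75 = 34.2857 /hr
ρ = λ/μ = 15.2284/34.2857 = 0.4442
Wq = ρ/(μ−λ) = 0.4442/(34.2857−15.2284) = 0.02331 hr
In minutes: 0.02331·60 = 1.398 min

Final: 1.398 min


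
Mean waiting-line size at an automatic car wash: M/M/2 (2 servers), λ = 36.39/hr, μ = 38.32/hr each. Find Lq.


a = λ/μ = 0.9496; ρ = a/2 = 0.4748
P₀ = 0.356100
Lq = P₀·a^c·ρ / (c!·(1−ρ)²) = 0.356100·0.90181·0.4748/(2·0.27582)
= 0.27641

Final: 0.27641


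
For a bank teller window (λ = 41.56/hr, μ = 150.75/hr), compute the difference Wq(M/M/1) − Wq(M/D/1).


ρ = 41.56/150.75 = 0.2757
Wq(M/M/1) = ρ/(μ−λ) = 0.2757/109.19 = 0.002525 hr
Wq(M/D/1) = ρ/(2(μ−λ)) = 0.001262 hr
Savings = 0.002525 − 0.001262 = 0.001262 hr

Final: 0.001262 hr


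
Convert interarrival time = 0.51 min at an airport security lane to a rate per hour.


λ = 1/(interarrival time) in consistent units.
1 hour = 60 min, so λ = 60/0.51 = 117.6471 per hour

Final: 117.6471 /hr


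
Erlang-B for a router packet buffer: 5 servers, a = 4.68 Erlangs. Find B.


B(c,a) = (a^c/c!) / Σ_{k=0}^{c} a^k/k!
a^5/5! = 18.708890
Σ terms (k=0..5): 1.00000 + 4.68000 + 10.95120 + 17.08387 + 19.98813 + 18.70889 = 72.412092
B = 18.708890/72.412092 = 0.258367

Final: 0.258367


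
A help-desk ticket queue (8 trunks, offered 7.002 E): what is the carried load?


B(8,7.002) = 0.178937 (Erlang-B)
Carried load = a(1 − B) = 7.002·(1 − 0.178937) = 7.002·0.821063 = 5.7491 E

Final: 5.7491 Erlangs


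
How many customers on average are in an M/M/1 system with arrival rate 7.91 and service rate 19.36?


ρ = λ/μ = 7.91/19.36 = 0.4086
L = ρ/(1−ρ) = 0.4086/(1 − 0.4086) = 0.4086/0.5914 = 0.6908

Final: 0.6908


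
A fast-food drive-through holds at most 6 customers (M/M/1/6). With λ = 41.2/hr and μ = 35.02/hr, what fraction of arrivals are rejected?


ρ = λ/μ = 41.2/35.02 = 1.1765
P_K = (1−ρ)ρ^K/(1−ρ^(K+1)) = (-0.1765·2.651468)/(1 − 3.119375)
= -0.467906/-2.119375 = 0.220776

Final: 0.220776


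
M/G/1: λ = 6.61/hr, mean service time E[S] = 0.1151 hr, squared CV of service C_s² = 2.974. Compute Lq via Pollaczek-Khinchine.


ρ = λ·E[S] = 6.61·0.1151 = 0.7608
Lq = ρ²(1+C_s²)/(2(1−ρ)) = 0.5788·(1+2.974)/(2·0.2392)
= 0.5788·3.9740/0.4784 = 4.80851

Final: 4.80851


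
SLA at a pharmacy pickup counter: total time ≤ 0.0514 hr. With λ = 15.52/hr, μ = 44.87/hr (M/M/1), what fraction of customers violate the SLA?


W ~ Exponential(μ−λ) for M/M/1.
μ − λ = 44.87 − 15.52 = 29.3500
P(W > t) = e^{−(μ−λ)t} = e^{−1.5086} = 0.221222

Final: 0.221222


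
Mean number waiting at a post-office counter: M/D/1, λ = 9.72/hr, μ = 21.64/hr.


ρ = 9.72/21.64 = 0.4492
M/D/1: Lq = ρ²/(2(1−ρ)) = 0.2018/(2·0.5508) = 0.18313

Final: 0.18313


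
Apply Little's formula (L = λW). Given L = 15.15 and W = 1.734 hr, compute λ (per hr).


λ = L/W = 15.15/1.734 = 8.7370 /hr

Final: 8.7370 /hr


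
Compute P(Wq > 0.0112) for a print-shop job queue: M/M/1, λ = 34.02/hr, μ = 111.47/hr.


ρ = 34.02/111.47 = 0.3052
P(Wq > t) = ρ·e^{−(μ−λ)t} = 0.3052·e^{−0.8674}
= 0.3052·0.420025 = 0.128189

Final: 0.128189


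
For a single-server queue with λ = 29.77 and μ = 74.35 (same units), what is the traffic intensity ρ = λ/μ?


ρ = λ/μ = 29.77/74.35 = 0.4004

Final: 0.4004


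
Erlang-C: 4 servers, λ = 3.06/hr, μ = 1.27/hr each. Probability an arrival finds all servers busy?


a = λ/μ = 2.4094; ρ = a/4 = 0.6024
P₀ = 0.082135 (from M/M/c formula)
C(c,a) = [a^c/(c!(1−ρ))]·P₀ = [33.70318/(24·0.3976)]·0.082135
= 3.53160·0.082135 = 0.290068

Final: 0.290068


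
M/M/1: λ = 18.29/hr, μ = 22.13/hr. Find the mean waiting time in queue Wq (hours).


ρ = 18.29/22.13 = 0.8265
Wq = ρ/(μ−λ) = 0.8265/(22.13 − 18.29) = 0.8265/3.84 = 0.2152 hr

Final: 0.2152 hr


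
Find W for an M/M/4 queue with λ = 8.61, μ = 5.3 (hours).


a = 1.6245; ρ = 0.4061; P₀ = 0.194277
Lq = P₀·a^c·ρ/(c!(1−ρ)²) = 0.06492
Wq = Lq/λ = 0.06492/8.61 = 0.007541 hr
W = Wq + 1/μ = 0.007541 + 0.18868 = 0.19622 hr

Final: 0.19622 hr


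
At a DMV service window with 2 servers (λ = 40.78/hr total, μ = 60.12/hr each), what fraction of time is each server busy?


ρ = λ/(cμ) = 40.78/(2·60.12) = 40.78/120.24 = 0.3392

Final: 0.3392


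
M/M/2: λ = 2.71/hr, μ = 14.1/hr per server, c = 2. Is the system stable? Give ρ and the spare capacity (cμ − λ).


Total capacity cμ = 2·14.1 = 28.20/hr
ρ = λ/(cμ) = 2.71/28.20 = 0.09610
Stable ⇔ ρ < 1: YES
Spare capacity = cμ − λ = 28.20 − 2.71 = 25.49/hr

Final: ρ = 0.09610; stable; margin = 25.49/hr


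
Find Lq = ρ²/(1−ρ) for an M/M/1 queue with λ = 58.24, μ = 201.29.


ρ = 58.24/201.29 = 0.2893
Lq = ρ²/(1−ρ) = 0.08371/0.7107 = 0.1178

Final: 0.1178


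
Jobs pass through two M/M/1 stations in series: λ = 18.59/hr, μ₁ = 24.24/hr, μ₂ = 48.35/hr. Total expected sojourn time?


Each node sees arrival rate λ = 18.59/hr (tandem ⇒ throughput preserved).
W₁ = 1/(μ₁−λ) = 1/(24.24−18.59) = 0.17699 hr
W₂ = 1/(μ₂−λ) = 1/(48.35−18.59) = 0.03360 hr
W_total = W₁ + W₂ = 0.17699 + 0.03360 = 0.21059 hr

Final: 0.21059 hr


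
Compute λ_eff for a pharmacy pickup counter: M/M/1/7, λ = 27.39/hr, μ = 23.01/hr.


ρ = 1.1904; P_K = (1−ρ)ρ^7/(1−ρ^8) = 0.212673
λ_eff = λ(1 − P_K) = 27.39·(1 − 0.212673) = 27.39·0.787327 = 21.5649 /hr

Final: 21.5649 /hr


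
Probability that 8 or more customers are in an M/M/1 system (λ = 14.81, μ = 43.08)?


ρ = 14.81/43.08 = 0.3438
P(N ≥ n) = ρ^n = 0.3438^8 = 0.0001951

Final: 0.0001951


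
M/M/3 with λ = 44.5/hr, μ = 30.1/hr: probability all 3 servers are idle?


a = λ/μ = 44.5/30.1 = 1.4784; ρ = a/c = 0.4928
Σ_{k=0}^{2} a^k/k! (terms k=0..2) = 1.00000 + 1.47841 + 1.09284 = 3.57125
Tail: a^3/(3!(1−ρ)) = 3.23132/(6·0.5072) = 1.06182
P₀ = 1/(3.57125 + 1.06182) = 1/4.63307 = 0.215840

Final: 0.215840


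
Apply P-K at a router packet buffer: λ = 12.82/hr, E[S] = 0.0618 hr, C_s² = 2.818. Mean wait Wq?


ρ = λ·E[S] = 12.82·0.0618 = 0.7923
E[S²] = E[S]²(1+C_s²) = 0.0618²·(1+2.818) = 0.014582
Wq = λ·E[S²]/(2(1−ρ)) = 12.82·0.014582/(2·0.2077) = 0.44997 hr

Final: 0.44997 hr


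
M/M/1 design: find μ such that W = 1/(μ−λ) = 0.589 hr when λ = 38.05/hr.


W = 1/(μ−λ) ⇒ μ − λ = 1/W = 1/0.589 = 1.6978
μ = λ + 1/W = 38.05 + 1.6978 = 39.7478 per hr

Final: 39.7478 /hr


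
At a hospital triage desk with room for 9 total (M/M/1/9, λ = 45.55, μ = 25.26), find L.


ρ = 45.55/25.26 = 1.8032
L = ρ[1 − (K+1)ρ^K + Kρ^(K+1)] / [(1−ρ)(1−ρ^(K+1))]
Numerator: 1.8032·(1 − 10·201.602223 + 9·363.538450) = 2266.362829
Denominator: (-0.8032)·(-362.538450) = 291.207646
L = 2266.362829/291.207646 = 7.7826

Final: 7.7826


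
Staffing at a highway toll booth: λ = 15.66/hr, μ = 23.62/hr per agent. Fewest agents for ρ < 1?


Stability requires cμ > λ ⇔ c > λ/μ.
λ/μ = 15.66/23.62 = 0.6630
Minimum integer c = ⌊0.6630⌋ + 1 = 1
Check: 1·23.62 = 23.62 > 15.66, while 0·23.62 = 0.00 ≤ 15.66

Final: 1 servers


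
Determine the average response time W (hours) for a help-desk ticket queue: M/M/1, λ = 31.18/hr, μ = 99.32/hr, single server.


W = 1/(μ−λ) = 1/(99.32 − 31.18) = 1/68.14 = 0.01468 hr

Final: 0.01468 hr


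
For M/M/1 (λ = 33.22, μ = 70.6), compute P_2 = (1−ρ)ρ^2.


ρ = 33.22/70.6 = 0.4705
P_n = (1−ρ)·ρ^n = (1 − 0.4705)·0.4705^2 = 0.5295·0.221406 = 0.117226

Final: 0.117226


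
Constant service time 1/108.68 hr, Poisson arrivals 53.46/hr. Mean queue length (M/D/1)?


ρ = 53.46/108.68 = 0.4919
M/D/1: Lq = ρ²/(2(1−ρ)) = 0.2420/(2·0.5081) = 0.23811

Final: 0.23811


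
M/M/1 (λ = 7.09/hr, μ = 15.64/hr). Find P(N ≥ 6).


ρ = 7.09/15.64 = 0.4533
P(N ≥ n) = ρ^n = 0.4533^6 = 0.008679

Final: 0.008679


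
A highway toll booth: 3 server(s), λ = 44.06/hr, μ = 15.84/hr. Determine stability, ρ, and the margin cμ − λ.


Total capacity cμ = 3·15.84 = 47.52/hr
ρ = λ/(cμ) = 44.06/47.52 = 0.9272
Stable ⇔ ρ < 1: YES
Spare capacity = cμ − λ = 47.52 − 44.06 = 3.46/hr

Final: ρ = 0.9272; stable; margin = 3.46/hr


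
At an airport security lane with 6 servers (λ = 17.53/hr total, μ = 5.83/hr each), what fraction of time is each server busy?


ρ = λ/(cμ) = 17.53/(6·5.83) = 17.53/34.98 = 0.5011

Final: 0.5011


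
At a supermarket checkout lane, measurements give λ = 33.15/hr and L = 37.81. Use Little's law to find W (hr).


W = L/λ = 37.81/33.15 = 1.1406 hr

Final: 1.1406 hr


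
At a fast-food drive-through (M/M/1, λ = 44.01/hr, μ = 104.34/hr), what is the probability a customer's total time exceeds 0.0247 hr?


W ~ Exponential(μ−λ) for M/M/1.
μ − λ = 104.34 − 44.01 = 60.3300
P(W > t) = e^{−(μ−λ)t} = e^{−1.4902} = 0.225339

Final: 0.225339


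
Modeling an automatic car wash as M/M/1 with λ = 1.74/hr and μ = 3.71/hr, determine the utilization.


ρ = λ/μ = 1.74/3.71 = 0.4690

Final: 0.4690


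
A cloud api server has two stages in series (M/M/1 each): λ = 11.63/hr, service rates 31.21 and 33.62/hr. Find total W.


Each node sees arrival rate λ = 11.63/hr (tandem ⇒ throughput preserved).
W₁ = 1/(μ₁−λ) = 1/(31.21−11.63) = 0.05107 hr
W₂ = 1/(μ₂−λ) = 1/(33.62−11.63) = 0.04548 hr
W_total = W₁ + W₂ = 0.05107 + 0.04548 = 0.09655 hr

Final: 0.09655 hr


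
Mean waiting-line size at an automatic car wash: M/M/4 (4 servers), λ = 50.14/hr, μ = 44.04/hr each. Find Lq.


a = λ/μ = 1.1385; ρ = a/4 = 0.2846
P₀ = 0.319445
Lq = P₀·a^c·ρ / (c!·(1−ρ)²) = 0.319445·1.68015·0.2846/(24·0.51176)
= 0.01244

Final: 0.01244


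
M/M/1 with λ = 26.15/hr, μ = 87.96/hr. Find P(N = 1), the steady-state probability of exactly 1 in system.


ρ = 26.15/87.96 = 0.2973
P_n = (1−ρ)·ρ^n = (1 − 0.2973)·0.2973^1 = 0.7027·0.297294 = 0.208910

Final: 0.208910


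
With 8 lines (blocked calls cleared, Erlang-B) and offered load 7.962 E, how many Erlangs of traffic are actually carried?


B(8,7.962) = 0.233459 (Erlang-B)
Carried load = a(1 − B) = 7.962·(1 − 0.233459) = 7.962·0.766541 = 6.1032 E

Final: 6.1032 Erlangs


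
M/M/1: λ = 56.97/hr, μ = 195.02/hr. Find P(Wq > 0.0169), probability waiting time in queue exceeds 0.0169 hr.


ρ = 56.97/195.02 = 0.2921
P(Wq > t) = ρ·e^{−(μ−λ)t} = 0.2921·e^{−2.3330}
= 0.2921·0.097000 = 0.028336

Final: 0.028336


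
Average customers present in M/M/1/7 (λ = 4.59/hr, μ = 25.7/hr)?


ρ = 4.59/25.7 = 0.1786
L = ρ[1 − (K+1)ρ^K + Kρ^(K+1)] / [(1−ρ)(1−ρ^(K+1))]
Numerator: 0.1786·(1 − 8·0.000005796 + 7·0.000001035) = 0.178592
Denominator: (0.8214)·(0.999999) = 0.821400
L = 0.178592/0.821400 = 0.2174

Final: 0.2174


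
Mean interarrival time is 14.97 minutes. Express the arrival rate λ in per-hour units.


λ = 1/(interarrival time) in consistent units.
1 hour = 60 min, so λ = 60/14.97 = 4.0080 per hour

Final: 4.0080 /hr


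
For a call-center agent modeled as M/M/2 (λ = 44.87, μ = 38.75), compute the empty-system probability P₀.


a = λ/μ = 44.87/38.75 = 1.1579; ρ = a/c = 0.5790
Σ_{k=0}^{1} a^k/k! (terms k=0..1) = 1.00000 + 1.15794 = 2.15794
Tail: a^2/(2!(1−ρ)) = 1.34081/(2·0.4210) = 1.59229
P₀ = 1/(2.15794 + 1.59229) = 1/3.75023 = 0.266650

Final: 0.266650


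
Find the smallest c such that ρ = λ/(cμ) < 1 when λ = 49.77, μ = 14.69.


Stability requires cμ > λ ⇔ c > λ/μ.
λ/μ = 49.77/14.69 = 3.3880
Minimum integer c = ⌊3.3880⌋ + 1 = 4
Check: 4·14.69 = 58.76 > 49.77, while 3·14.69 = 44.07 ≤ 49.77

Final: 4 servers


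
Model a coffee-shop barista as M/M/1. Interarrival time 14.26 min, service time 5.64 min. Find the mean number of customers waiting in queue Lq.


λ = 60/14.26 = 4.2076 /hr
μ = 60/5.64 = 10.6383 /hr
ρ = λ/μ = 4.2076/10.6383 = 0.3955
Lq = ρ²/(1−ρ) = 0.1564/0.6045 = 0.2588

Final: 0.2588


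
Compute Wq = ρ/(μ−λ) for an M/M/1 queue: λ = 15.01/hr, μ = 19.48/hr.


ρ = 15.01/19.48 = 0.7705
Wq = ρ/(μ−λ) = 0.7705/(19.48 − 15.01) = 0.7705/4.47 = 0.1724 hr

Final: 0.1724 hr


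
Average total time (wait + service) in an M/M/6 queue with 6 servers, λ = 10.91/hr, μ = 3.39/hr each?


a = 3.2183; ρ = 0.5364; P₀ = 0.039020
Lq = P₀·a^c·ρ/(c!(1−ρ)²) = 0.15026
Wq = Lq/λ = 0.15026/10.91 = 0.01377 hr
W = Wq + 1/μ = 0.01377 + 0.29499 = 0.30876 hr

Final: 0.30876 hr


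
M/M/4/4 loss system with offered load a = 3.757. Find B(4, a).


B(c,a) = (a^c/c!) / Σ_{k=0}^{c} a^k/k!
a^4/4! = 8.301442
Σ terms (k=0..4): 1.00000 + 3.75700 + 7.05752 + 8.83837 + 8.30144 = 28.954340
B = 8.301442/28.954340 = 0.286708

Final: 0.286708


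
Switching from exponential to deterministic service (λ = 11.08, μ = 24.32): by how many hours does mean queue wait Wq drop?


ρ = 11.08/24.32 = 0.4556
Wq(M/M/1) = ρ/(μ−λ) = 0.4556/13.24 = 0.03441 hr
Wq(M/D/1) = ρ/(2(μ−λ)) = 0.01721 hr
Savings = 0.03441 − 0.01721 = 0.01721 hr

Final: 0.01721 hr


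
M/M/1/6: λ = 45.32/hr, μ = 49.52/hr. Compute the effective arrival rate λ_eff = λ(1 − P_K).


ρ = 0.9152; P_K = (1−ρ)ρ^6/(1−ρ^7) = 0.107803
λ_eff = λ(1 − P_K) = 45.32·(1 − 0.107803) = 45.32·0.892197 = 40.4344 /hr

Final: 40.4344 /hr


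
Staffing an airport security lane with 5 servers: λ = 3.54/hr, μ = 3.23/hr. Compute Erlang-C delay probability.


a = λ/μ = 1.0960; ρ = a/5 = 0.2192
P₀ = 0.334118 (from M/M/c formula)
C(c,a) = [a^c/(c!(1−ρ))]·P₀ = [1.58126/(120·0.7808)]·0.334118
= 0.01688·0.334118 = 0.005639

Final: 0.005639


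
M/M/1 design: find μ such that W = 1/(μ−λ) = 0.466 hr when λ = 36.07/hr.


W = 1/(μ−λ) ⇒ μ − λ = 1/W = 1/0.466 = 2.1459
μ = λ + 1/W = 36.07 + 2.1459 = 38.2159 per hr

Final: 38.2159 /hr


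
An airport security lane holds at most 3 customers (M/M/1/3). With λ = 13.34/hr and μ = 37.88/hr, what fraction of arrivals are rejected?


ρ = λ/μ = 13.34/37.88 = 0.3522
P_K = (1−ρ)ρ^K/(1−ρ^(K+1)) = (0.6478·0.043675)/(1 − 0.015381)
= 0.028295/0.984619 = 0.028737

Final: 0.028737


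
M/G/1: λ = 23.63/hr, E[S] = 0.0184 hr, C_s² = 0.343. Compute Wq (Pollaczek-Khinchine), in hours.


ρ = λ·E[S] = 23.63·0.0184 = 0.4348
E[S²] = E[S]²(1+C_s²) = 0.0184²·(1+0.343) = 0.0004547
Wq = λ·E[S²]/(2(1−ρ)) = 23.63·0.0004547/(2·0.5652) = 0.009505 hr

Final: 0.009505 hr


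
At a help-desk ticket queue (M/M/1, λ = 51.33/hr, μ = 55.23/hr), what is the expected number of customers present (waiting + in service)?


ρ = λ/μ = 51.33/55.23 = 0.9294
L = ρ/(1−ρ) = 0.9294/(1 − 0.9294) = 0.9294/0.07061 = 13.1615

Final: 13.1615


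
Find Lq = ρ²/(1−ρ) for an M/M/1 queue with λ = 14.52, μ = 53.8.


ρ = 14.52/53.8 = 0.2699
Lq = ρ²/(1−ρ) = 0.07284/0.7301 = 0.09977

Final: 0.09977


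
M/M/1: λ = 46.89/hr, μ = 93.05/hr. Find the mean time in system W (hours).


W = 1/(μ−λ) = 1/(93.05 − 46.89) = 1/46.16 = 0.02166 hr

Final: 0.02166 hr


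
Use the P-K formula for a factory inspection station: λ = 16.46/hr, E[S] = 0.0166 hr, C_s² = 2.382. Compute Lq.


ρ = λ·E[S] = 16.46·0.0166 = 0.2732
Lq = ρ²(1+C_s²)/(2(1−ρ)) = 0.07466·(1+2.382)/(2·0.7268)
= 0.07466·3.3820/1.4535 = 0.17371

Final: 0.17371


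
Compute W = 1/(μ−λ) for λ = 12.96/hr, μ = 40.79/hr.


W = 1/(μ−λ) = 1/(40.79 − 12.96) = 1/27.83 = 0.03593 hr

Final: 0.03593 hr


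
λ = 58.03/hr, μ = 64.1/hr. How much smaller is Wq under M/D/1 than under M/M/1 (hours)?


ρ = 58.03/64.1 = 0.9053
Wq(M/M/1) = ρ/(μ−λ) = 0.9053/6.07 = 0.14914 hr
Wq(M/D/1) = ρ/(2(μ−λ)) = 0.07457 hr
Savings = 0.14914 − 0.07457 = 0.07457 hr

Final: 0.07457 hr


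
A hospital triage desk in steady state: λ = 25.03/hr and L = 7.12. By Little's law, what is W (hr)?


W = L/λ = 7.12/25.03 = 0.2845 hr

Final: 0.2845 hr


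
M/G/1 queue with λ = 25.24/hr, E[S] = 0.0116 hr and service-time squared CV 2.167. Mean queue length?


ρ = λ·E[S] = 25.24·0.0116 = 0.2928
Lq = ρ²(1+C_s²)/(2(1−ρ)) = 0.08572·(1+2.167)/(2·0.7072)
= 0.08572·3.1670/1.4144 = 0.19194

Final: 0.19194


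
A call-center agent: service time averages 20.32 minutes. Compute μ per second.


μ = 1/(service time) in consistent units.
1 second = 0.0166667 min, so μ = 0.0166667/20.32 = 0.0008202 per second

Final: 0.0008202 /sec


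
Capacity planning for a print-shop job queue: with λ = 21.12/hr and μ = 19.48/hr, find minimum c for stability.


Stability requires cμ > λ ⇔ c > λ/μ.
λ/μ = 21.12/19.48 = 1.0842
Minimum integer c = ⌊1.0842⌋ + 1 = 2
Check: 2·19.48 = 38.96 > 21.12, while 1·19.48 = 19.48 ≤ 21.12

Final: 2 servers


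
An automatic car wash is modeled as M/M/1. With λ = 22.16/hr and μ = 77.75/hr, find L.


ρ = λ/μ = 22.16/77.75 = 0.2850
L = ρ/(1−ρ) = 0.2850/(1 − 0.2850) = 0.2850/0.7150 = 0.3986

Final: 0.3986


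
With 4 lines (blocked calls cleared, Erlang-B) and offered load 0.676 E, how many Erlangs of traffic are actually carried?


B(4,0.676) = 0.004429 (Erlang-B)
Carried load = a(1 − B) = 0.676·(1 − 0.004429) = 0.676·0.995571 = 0.6730 E

Final: 0.6730 Erlangs


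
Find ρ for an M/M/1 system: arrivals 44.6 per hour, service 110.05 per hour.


ρ = λ/μ = 44.6/110.05 = 0.4053

Final: 0.4053


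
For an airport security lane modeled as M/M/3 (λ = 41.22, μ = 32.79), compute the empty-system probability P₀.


a = λ/μ = 41.22/32.79 = 1.2571; ρ = a/c = 0.4190
Σ_{k=0}^{2} a^k/k! (terms k=0..2) = 1.00000 + 1.25709 + 0.79014 = 3.04723
Tail: a^3/(3!(1−ρ)) = 1.98655/(6·0.5810) = 0.56990
P₀ = 1/(3.04723 + 0.56990) = 1/3.61712 = 0.276463

Final: 0.276463


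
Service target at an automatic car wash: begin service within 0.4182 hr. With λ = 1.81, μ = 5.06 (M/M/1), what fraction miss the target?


ρ = 1.81/5.06 = 0.3577
P(Wq > t) = ρ·e^{−(μ−λ)t} = 0.3577·e^{−1.3591}
= 0.3577·0.256879 = 0.091888

Final: 0.091888


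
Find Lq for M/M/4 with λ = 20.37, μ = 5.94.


a = λ/μ = 3.4293; ρ = a/4 = 0.8573
P₀ = 0.017416
Lq = P₀·a^c·ρ / (c!·(1−ρ)²) = 0.017416·138.29878·0.8573/(24·0.02036)
= 4.22659

Final: 4.22659


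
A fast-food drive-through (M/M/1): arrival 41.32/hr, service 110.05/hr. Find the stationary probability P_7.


ρ = 41.32/110.05 = 0.3755
P_n = (1−ρ)·ρ^n = (1 − 0.3755)·0.3755^7 = 0.6245·0.001052 = 0.0006570

Final: 0.0006570


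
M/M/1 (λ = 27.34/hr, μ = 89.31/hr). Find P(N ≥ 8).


ρ = 27.34/89.31 = 0.3061
P(N ≥ n) = ρ^n = 0.3061^8 = 0.00007712

Final: 0.00007712


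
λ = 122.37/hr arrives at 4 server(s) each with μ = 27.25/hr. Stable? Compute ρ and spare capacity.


Total capacity cμ = 4·27.25 = 109.00/hr
ρ = λ/(cμ) = 122.37/109.00 = 1.1227
Stable ⇔ ρ < 1: NO
Spare capacity = cμ − λ = 109.00 − 122.37 = -13.37/hr

Final: ρ = 1.1227; unstable; margin = -13.37/hr


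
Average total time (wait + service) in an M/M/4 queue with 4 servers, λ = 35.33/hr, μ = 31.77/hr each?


a = 1.1121; ρ = 0.2780; P₀ = 0.328099
Lq = P₀·a^c·ρ/(c!(1−ρ)²) = 0.01115
Wq = Lq/λ = 0.01115/35.33 = 0.0003156 hr
W = Wq + 1/μ = 0.0003156 + 0.03148 = 0.03179 hr

Final: 0.03179 hr


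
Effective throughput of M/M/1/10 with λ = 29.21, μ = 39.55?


ρ = 0.7386; P_K = (1−ρ)ρ^10/(1−ρ^11) = 0.013092
λ_eff = λ(1 − P_K) = 29.21·(1 − 0.013092) = 29.21·0.986908 = 28.8276 /hr

Final: 28.8276 /hr


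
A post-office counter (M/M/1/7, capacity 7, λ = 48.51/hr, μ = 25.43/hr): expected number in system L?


ρ = 48.51/25.43 = 1.9076
L = ρ[1 − (K+1)ρ^K + Kρ^(K+1)] / [(1−ρ)(1−ρ^(K+1))]
Numerator: 1.9076·(1 − 8·91.916695 + 7·175.339319) = 940.521097
Denominator: (-0.9076)·(-174.339319) = 158.228529
L = 940.521097/158.228529 = 5.9441

Final: 5.9441


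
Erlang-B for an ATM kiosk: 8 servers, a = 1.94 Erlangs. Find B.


B(c,a) = (a^c/c!) / Σ_{k=0}^{c} a^k/k!
a^8/8! = 0.004976
Σ terms (k=0..8): 1.00000 + 1.94000 + 1.88180 + 1.21690 + 0.59020 + 0.22900 + 0.07404 + 0.02052 + 0.004976 = 6.957427
B = 0.004976/6.957427 = 0.0007152

Final: 0.0007152


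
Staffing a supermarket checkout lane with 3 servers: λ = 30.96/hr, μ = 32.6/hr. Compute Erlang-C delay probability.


a = λ/μ = 0.9497; ρ = a/3 = 0.3166
P₀ = 0.383210 (from M/M/c formula)
C(c,a) = [a^c/(c!(1−ρ))]·P₀ = [0.85654/(6·0.6834)]·0.383210
= 0.20888·0.383210 = 0.080046

Final: 0.080046


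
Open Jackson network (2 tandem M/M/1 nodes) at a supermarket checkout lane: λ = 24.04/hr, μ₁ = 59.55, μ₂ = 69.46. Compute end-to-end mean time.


Each node sees arrival rate λ = 24.04/hr (tandem ⇒ throughput preserved).
W₁ = 1/(μ₁−λ) = 1/(59.55−24.04) = 0.02816 hr
W₂ = 1/(μ₂−λ) = 1/(69.46−24.04) = 0.02202 hr
W_total = W₁ + W₂ = 0.02816 + 0.02202 = 0.05018 hr

Final: 0.05018 hr


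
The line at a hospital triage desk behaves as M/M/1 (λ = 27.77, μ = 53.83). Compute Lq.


ρ = 27.77/53.83 = 0.5159
Lq = ρ²/(1−ρ) = 0.2661/0.4841 = 0.5497

Final: 0.5497


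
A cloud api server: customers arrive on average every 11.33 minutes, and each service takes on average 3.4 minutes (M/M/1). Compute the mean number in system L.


λ = 60/11.33 = 5.2957 /hr
μ = 60/3.4 = 17.6471 /hr
ρ = λ/μ = 5.2957/17.6471 = 0.3001
L = ρ/(1−ρ) = 0.3001/0.6999 = 0.4288

Final: 0.4288


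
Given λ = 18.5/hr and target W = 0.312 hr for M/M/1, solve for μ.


W = 1/(μ−λ) ⇒ μ − λ = 1/W = 1/0.312 = 3.2051
μ = λ + 1/W = 18.5 + 3.2051 = 21.7051 per hr

Final: 21.7051 /hr


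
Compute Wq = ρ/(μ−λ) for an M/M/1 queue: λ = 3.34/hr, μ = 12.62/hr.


ρ = 3.34/12.62 = 0.2647
Wq = ρ/(μ−λ) = 0.2647/(12.62 − 3.34) = 0.2647/9.28 = 0.02852 hr

Final: 0.02852 hr


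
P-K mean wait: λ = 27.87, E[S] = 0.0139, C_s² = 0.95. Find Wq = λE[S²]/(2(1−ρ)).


ρ = λ·E[S] = 27.87·0.0139 = 0.3874
E[S²] = E[S]²(1+C_s²) = 0.0139²·(1+0.95) = 0.0003768
Wq = λ·E[S²]/(2(1−ρ)) = 27.87·0.0003768/(2·0.6126) = 0.008570 hr

Final: 0.008570 hr


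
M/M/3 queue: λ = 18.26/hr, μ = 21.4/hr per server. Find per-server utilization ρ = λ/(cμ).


ρ = λ/(cμ) = 18.26/(3·21.4) = 18.26/64.20 = 0.2844

Final: 0.2844


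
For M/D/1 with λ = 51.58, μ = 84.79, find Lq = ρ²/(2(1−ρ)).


ρ = 51.58/84.79 = 0.6083
M/D/1: Lq = ρ²/(2(1−ρ)) = 0.3701/(2·0.3917) = 0.47241

Final: 0.47241


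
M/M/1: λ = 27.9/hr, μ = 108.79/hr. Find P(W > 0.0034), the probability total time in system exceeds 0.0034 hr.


W ~ Exponential(μ−λ) for M/M/1.
μ − λ = 108.79 − 27.9 = 80.8900
P(W > t) = e^{−(μ−λ)t} = e^{−0.2750} = 0.759552

Final: 0.759552


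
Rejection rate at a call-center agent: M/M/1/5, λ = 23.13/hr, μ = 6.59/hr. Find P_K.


ρ = λ/μ = 23.13/6.59 = 3.5099
P_K = (1−ρ)ρ^K/(1−ρ^(K+1)) = (-2.5099·532.661234)/(1 − 1869.568186)
= -1336.906952/-1868.568186 = 0.715471

Final: 0.715471


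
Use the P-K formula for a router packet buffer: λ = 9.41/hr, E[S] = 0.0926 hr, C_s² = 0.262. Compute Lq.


ρ = λ·E[S] = 9.41·0.0926 = 0.8714
Lq = ρ²(1+C_s²)/(2(1−ρ)) = 0.7593·(1+0.262)/(2·0.1286)
= 0.7593·1.2620/0.2573 = 3.72456

Final: 3.72456


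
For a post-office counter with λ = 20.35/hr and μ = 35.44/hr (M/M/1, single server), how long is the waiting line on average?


ρ = 20.35/35.44 = 0.5742
Lq = ρ²/(1−ρ) = 0.3297/0.4258 = 0.7744

Final: 0.7744


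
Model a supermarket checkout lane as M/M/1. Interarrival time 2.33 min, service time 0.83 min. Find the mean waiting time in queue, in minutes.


λ = 60/2.33 = 25.7511 /hr
μ = 60/0.83 = 72.2892 /hr
ρ = λ/μ = 25.7511/72.2892 = 0.3562
Wq = ρ/(μ−λ) = 0.3562/(72.2892−25.7511) = 0.007654 hr
In minutes: 0.007654·60 = 0.4593 min

Final: 0.4593 min


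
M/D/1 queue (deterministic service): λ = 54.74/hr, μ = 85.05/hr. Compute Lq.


ρ = 54.74/85.05 = 0.6436
M/D/1: Lq = ρ²/(2(1−ρ)) = 0.4142/(2·0.3564) = 0.58119

Final: 0.58119


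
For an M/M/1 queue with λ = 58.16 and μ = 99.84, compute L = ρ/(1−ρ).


ρ = λ/μ = 58.16/99.84 = 0.5825
L = ρ/(1−ρ) = 0.5825/(1 − 0.5825) = 0.5825/0.4175 = 1.3954

Final: 1.3954


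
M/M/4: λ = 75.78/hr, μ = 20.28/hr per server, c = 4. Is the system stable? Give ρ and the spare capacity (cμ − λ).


Total capacity cμ = 4·20.28 = 81.12/hr
ρ = λ/(cμ) = 75.78/81.12 = 0.9342
Stable ⇔ ρ < 1: YES
Spare capacity = cμ − λ = 81.12 − 75.78 = 5.34/hr

Final: ρ = 0.9342; stable; margin = 5.34/hr


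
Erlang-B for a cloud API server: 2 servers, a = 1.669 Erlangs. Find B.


B(c,a) = (a^c/c!) / Σ_{k=0}^{c} a^k/k!
a^2/2! = 1.392780
Σ terms (k=0..2): 1.00000 + 1.66900 + 1.39278 = 4.061781
B = 1.392780/4.061781 = 0.342899

Final: 0.342899


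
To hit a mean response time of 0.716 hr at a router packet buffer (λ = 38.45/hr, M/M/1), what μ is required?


W = 1/(μ−λ) ⇒ μ − λ = 1/W = 1/0.716 = 1.3966
μ = λ + 1/W = 38.45 + 1.3966 = 39.8466 per hr

Final: 39.8466 /hr


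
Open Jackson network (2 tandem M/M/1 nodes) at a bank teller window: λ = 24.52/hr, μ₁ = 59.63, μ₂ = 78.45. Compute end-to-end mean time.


Each node sees arrival rate λ = 24.52/hr (tandem ⇒ throughput preserved).
W₁ = 1/(μ₁−λ) = 1/(59.63−24.52) = 0.02848 hr
W₂ = 1/(μ₂−λ) = 1/(78.45−24.52) = 0.01854 hr
W_total = W₁ + W₂ = 0.02848 + 0.01854 = 0.04702 hr

Final: 0.04702 hr


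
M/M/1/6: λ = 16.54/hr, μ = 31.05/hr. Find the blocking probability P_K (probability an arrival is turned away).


ρ = λ/μ = 16.54/31.05 = 0.5327
P_K = (1−ρ)ρ^K/(1−ρ^(K+1)) = (0.4673·0.022848)/(1 − 0.012171)
= 0.010677/0.987829 = 0.010809

Final: 0.010809


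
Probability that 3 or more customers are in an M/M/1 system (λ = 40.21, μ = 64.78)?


ρ = 40.21/64.78 = 0.6207
P(N ≥ n) = ρ^n = 0.6207^3 = 0.239155

Final: 0.239155


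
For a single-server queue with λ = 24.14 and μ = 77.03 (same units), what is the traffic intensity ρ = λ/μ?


ρ = λ/μ = 24.14/77.03 = 0.3134

Final: 0.3134


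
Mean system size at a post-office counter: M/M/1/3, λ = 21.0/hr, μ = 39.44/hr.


ρ = 21.0/39.44 = 0.5325
L = ρ[1 − (K+1)ρ^K + Kρ^(K+1)] / [(1−ρ)(1−ρ^(K+1))]
Numerator: 0.5325·(1 − 4·0.150955 + 3·0.080377) = 0.339339
Denominator: (0.4675)·(0.919623) = 0.429966
L = 0.339339/0.429966 = 0.7892

Final: 0.7892


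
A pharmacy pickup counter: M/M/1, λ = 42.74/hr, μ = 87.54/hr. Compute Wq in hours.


ρ = 42.74/87.54 = 0.4882
Wq = ρ/(μ−λ) = 0.4882/(87.54 − 42.74) = 0.4882/44.80 = 0.01090 hr

Final: 0.01090 hr


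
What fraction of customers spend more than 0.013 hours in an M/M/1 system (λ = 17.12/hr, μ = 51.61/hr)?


W ~ Exponential(μ−λ) for M/M/1.
μ − λ = 51.61 − 17.12 = 34.4900
P(W > t) = e^{−(μ−λ)t} = e^{−0.4484} = 0.638668

Final: 0.638668


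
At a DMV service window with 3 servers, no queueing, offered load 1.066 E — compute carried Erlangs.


B(3,1.066) = 0.071187 (Erlang-B)
Carried load = a(1 − B) = 1.066·(1 − 0.071187) = 1.066·0.928813 = 0.9901 E

Final: 0.9901 Erlangs


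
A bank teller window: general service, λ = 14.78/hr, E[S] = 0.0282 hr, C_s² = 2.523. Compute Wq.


ρ = λ·E[S] = 14.78·0.0282 = 0.4168
E[S²] = E[S]²(1+C_s²) = 0.0282²·(1+2.523) = 0.002802
Wq = λ·E[S²]/(2(1−ρ)) = 14.78·0.002802/(2·0.5832) = 0.03550 hr

Final: 0.03550 hr


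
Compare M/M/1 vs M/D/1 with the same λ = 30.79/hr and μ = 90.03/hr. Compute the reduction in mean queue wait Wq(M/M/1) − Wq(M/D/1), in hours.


ρ = 30.79/90.03 = 0.3420
Wq(M/M/1) = ρ/(μ−λ) = 0.3420/59.24 = 0.005773 hr
Wq(M/D/1) = ρ/(2(μ−λ)) = 0.002887 hr
Savings = 0.005773 − 0.002887 = 0.002887 hr

Final: 0.002887 hr


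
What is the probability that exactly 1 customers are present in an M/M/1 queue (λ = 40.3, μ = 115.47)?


ρ = 40.3/115.47 = 0.3490
P_n = (1−ρ)·ρ^n = (1 − 0.3490)·0.3490^1 = 0.6510·0.349008 = 0.227202

Final: 0.227202


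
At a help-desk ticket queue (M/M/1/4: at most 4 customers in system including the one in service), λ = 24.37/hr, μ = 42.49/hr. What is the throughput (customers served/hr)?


ρ = 0.5735; P_K = (1−ρ)ρ^4/(1−ρ^5) = 0.049201
λ_eff = λ(1 − P_K) = 24.37·(1 − 0.049201) = 24.37·0.950799 = 23.1710 /hr

Final: 23.1710 /hr


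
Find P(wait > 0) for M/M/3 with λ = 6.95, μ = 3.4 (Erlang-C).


a = λ/μ = 2.0441; ρ = a/3 = 0.6814
P₀ = 0.104156 (from M/M/c formula)
C(c,a) = [a^c/(c!(1−ρ))]·P₀ = [8.54118/(6·0.3186)]·0.104156
= 4.46769·0.104156 = 0.465335

Final: 0.465335


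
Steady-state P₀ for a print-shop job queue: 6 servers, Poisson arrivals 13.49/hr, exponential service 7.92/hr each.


a = λ/μ = 13.49/7.92 = 1.7033; ρ = a/c = 0.2839
Σ_{k=0}^{5} a^k/k! (terms k=0..5) = 1.00000 + 1.70328 + 1.45059 + 0.82359 + 0.35070 + 0.11947 = 5.44762
Tail: a^6/(6!(1−ρ)) = 24.41859/(720·0.7161) = 0.04736
P₀ = 1/(5.44762 + 0.04736) = 1/5.49498 = 0.181984

Final: 0.181984


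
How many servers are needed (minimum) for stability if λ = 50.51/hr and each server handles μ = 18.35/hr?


Stability requires cμ > λ ⇔ c > λ/μ.
λ/μ = 50.51/18.35 = 2.7526
Minimum integer c = ⌊2.7526⌋ + 1 = 3
Check: 3·18.35 = 55.05 > 50.51, while 2·18.35 = 36.70 ≤ 50.51

Final: 3 servers


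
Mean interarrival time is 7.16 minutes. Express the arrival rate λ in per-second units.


λ = 1/(interarrival time) in consistent units.
1 second = 0.0166667 min, so λ = 0.0166667/7.16 = 0.002328 per second

Final: 0.002328 /sec


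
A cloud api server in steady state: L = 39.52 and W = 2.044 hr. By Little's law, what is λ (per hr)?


λ = L/W = 39.52/2.044 = 19.3346 /hr

Final: 19.3346 /hr


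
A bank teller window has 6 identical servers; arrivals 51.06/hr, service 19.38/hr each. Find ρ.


ρ = λ/(cμ) = 51.06/(6·19.38) = 51.06/116.28 = 0.4391

Final: 0.4391


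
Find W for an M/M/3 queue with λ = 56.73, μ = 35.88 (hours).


a = 1.5811; ρ = 0.5270; P₀ = 0.191428
Lq = P₀·a^c·ρ/(c!(1−ρ)²) = 0.29711
Wq = Lq/λ = 0.29711/56.73 = 0.005237 hr
W = Wq + 1/μ = 0.005237 + 0.02787 = 0.03311 hr

Final: 0.03311 hr


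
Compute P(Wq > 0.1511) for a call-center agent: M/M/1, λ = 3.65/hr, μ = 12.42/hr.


ρ = 3.65/12.42 = 0.2939
P(Wq > t) = ρ·e^{−(μ−λ)t} = 0.2939·e^{−1.3251}
= 0.2939·0.265764 = 0.078103

Final: 0.078103


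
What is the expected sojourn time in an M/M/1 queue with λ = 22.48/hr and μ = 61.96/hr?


W = 1/(μ−λ) = 1/(61.96 − 22.48) = 1/39.48 = 0.02533 hr

Final: 0.02533 hr


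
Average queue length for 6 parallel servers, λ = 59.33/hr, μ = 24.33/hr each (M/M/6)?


a = λ/μ = 2.4386; ρ = a/6 = 0.4064
P₀ = 0.086861
Lq = P₀·a^c·ρ / (c!·(1−ρ)²) = 0.086861·210.27781·0.4064/(720·0.35233)
= 0.02926

Final: 0.02926


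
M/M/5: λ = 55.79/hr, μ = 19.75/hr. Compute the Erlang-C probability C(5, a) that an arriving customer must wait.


a = λ/μ = 2.8248; ρ = a/5 = 0.5650
P₀ = 0.056594 (from M/M/c formula)
C(c,a) = [a^c/(c!(1−ρ))]·P₀ = [179.86485/(120·0.4350)]·0.056594
= 3.44539·0.056594 = 0.194987

Final: 0.194987


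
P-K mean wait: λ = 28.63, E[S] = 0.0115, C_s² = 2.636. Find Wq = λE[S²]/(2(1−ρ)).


ρ = λ·E[S] = 28.63·0.0115 = 0.3292
E[S²] = E[S]²(1+C_s²) = 0.0115²·(1+2.636) = 0.0004809
Wq = λ·E[S²]/(2(1−ρ)) = 28.63·0.0004809/(2·0.6708) = 0.01026 hr

Final: 0.01026 hr


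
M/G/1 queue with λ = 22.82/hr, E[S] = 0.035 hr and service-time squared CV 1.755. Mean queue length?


ρ = λ·E[S] = 22.82·0.035 = 0.7987
Lq = ρ²(1+C_s²)/(2(1−ρ)) = 0.6379·(1+1.755)/(2·0.2013)
= 0.6379·2.7550/0.4026 = 4.36531

Final: 4.36531
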